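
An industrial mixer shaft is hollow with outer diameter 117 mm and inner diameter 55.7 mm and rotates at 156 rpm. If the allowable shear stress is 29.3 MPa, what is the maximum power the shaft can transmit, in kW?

J = π(d_o⁴ − d_i⁴)/32 = π(0.117⁴ − 0.0557⁴)/32 = 1.745×10^-5 m⁴.
T_max = τ_allow·J/r = 2.93×10^7 × 1.745×10^-5 / 0.0585 = 8741 N·m.
ω = 2π·156/60 = 16.34 rad/s, so P_max = T_max·ω = 1.428×10^5 W.

143 kW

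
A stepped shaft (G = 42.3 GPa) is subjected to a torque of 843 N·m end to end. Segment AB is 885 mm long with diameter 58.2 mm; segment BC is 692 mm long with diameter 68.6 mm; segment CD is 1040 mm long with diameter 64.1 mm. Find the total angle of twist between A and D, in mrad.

34.5 mrad

J_AB = π(0.0582)⁴/32 = 1.13×10^-6 m⁴; J_BC = π(0.0686)⁴/32 = 2.17×10^-6 m⁴; J_CD = π(0.0641)⁴/32 = 1.66×10^-6 m⁴.
θ = (T/G)·Σ L_i/J_i = (843.0/42.3×10⁹)·(0.885/1.13×10^-6 + 0.692/2.17×10^-6 + 1.04/1.66×10^-6) = 0.03451 rad.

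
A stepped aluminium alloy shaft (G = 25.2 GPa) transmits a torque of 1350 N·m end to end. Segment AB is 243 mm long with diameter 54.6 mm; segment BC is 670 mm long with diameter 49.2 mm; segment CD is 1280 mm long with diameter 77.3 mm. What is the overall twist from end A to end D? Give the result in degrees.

J_AB = π(0.0546)⁴/32 = 8.73×10^-7 m⁴; J_BC = π(0.0492)⁴/32 = 5.75×10^-7 m⁴; J_CD = π(0.0773)⁴/32 = 3.51×10^-6 m⁴.
θ = (T/G)·Σ L_i/J_i = (1350/25.2×10⁹)·(0.243/8.73×10^-7 + 0.670/5.75×10^-7 + 1.28/3.51×10^-6) = 0.09688 rad.

5.55°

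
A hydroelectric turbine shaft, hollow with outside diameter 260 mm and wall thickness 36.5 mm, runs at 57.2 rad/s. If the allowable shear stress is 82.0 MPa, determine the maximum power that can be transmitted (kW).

J = π(d_o⁴ − d_i⁴)/32 = π(0.260⁴ − 0.187⁴)/32 = 3.286×10^-4 m⁴.
T_max = τ_allow·J/r = 8.20×10^7 × 3.286×10^-4 / 0.130 = 207300 N·m.
ω = 57.2 rad/s, so P_max = T_max·ω = 1.186×10^7 W.

11900 kW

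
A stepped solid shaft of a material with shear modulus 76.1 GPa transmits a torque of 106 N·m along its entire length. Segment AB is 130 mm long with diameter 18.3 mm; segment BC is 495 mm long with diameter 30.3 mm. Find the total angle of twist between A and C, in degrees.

1.42°

J_AB = π(0.0183)⁴/32 = 1.10×10^-8 m⁴; J_BC = π(0.0303)⁴/32 = 8.28×10^-8 m⁴.
θ = (T/G)·Σ L_i/J_i = (106.0/76.1×10⁹)·(0.130/1.10×10^-8 + 0.495/8.28×10^-8) = 0.02478 rad.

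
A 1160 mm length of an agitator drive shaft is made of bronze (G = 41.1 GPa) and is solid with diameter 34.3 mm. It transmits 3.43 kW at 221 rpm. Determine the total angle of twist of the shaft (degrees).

1.76°

ω = 2π·221/60 = 23.14 rad/s, so T = P/ω = 3.43×10³ / 23.14 = 148.2 N·m.
J = πd⁴/32 = π(0.0343)⁴/32 = 1.359×10^-7 m⁴.
θ = T·L/(G·J) = 148.2 × 1.16 / (41.1×10⁹ × 1.359×10^-7) = 0.03078 rad.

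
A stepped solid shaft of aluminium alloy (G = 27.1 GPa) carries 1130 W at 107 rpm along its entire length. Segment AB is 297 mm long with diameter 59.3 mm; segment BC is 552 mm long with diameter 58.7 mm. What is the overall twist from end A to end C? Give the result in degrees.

ω = 2π·107/60 = 11.21 rad/s, so T = P/ω = 1130 / 11.21 = 100.8 N·m.
J_AB = π(0.0593)⁴/32 = 1.21×10^-6 m⁴; J_BC = π(0.0587)⁴/32 = 1.17×10^-6 m⁴.
θ = (T/G)·Σ L_i/J_i = (100.8/27.1×10⁹)·(0.297/1.21×10^-6 + 0.552/1.17×10^-6) = 2.673×10^-3 rad.

0.153°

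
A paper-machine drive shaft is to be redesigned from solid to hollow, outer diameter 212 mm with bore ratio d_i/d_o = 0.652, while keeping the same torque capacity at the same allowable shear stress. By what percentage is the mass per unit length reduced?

34.3 %

Equal τ_max and T ⇒ the solid shaft needs d_s³ = d_o³(1−k⁴), so d_s = 212·(1−0.652⁴)^(1/3) = 198.4 mm.
Area ratio A_h/A_s = d_o²(1−k²)/d_s² = (1−k²)/(1−k⁴)^(2/3) = 0.6566.
Mass saving = 1 − 0.6566 = 34.3 %.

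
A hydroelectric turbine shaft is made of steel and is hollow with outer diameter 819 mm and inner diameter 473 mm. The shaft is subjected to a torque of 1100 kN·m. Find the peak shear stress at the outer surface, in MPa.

11.5 MPa

J = π(d_o⁴ − d_i⁴)/32 = π(0.819⁴ − 0.473⁴)/32 = 0.03926 m⁴.
τ_max = T·r/J = 1.100e6 × 0.409 / 0.03926 = 1.147×10^7 Pa.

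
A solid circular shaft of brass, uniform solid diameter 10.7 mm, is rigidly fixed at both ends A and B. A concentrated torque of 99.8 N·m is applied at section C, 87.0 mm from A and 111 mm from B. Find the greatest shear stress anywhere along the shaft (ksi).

With uniform GJ and both ends fixed, compatibility θ_AC = θ_CB gives T_A·a = T_B·b, together with T_A + T_B = T₀.
T_A = T₀·b/(a+b) = 99.80·111/198.0 = 55.95 N·m; T_B = 43.85 N·m.
τ in each portion: τ_AC = 2.33×10^8 Pa, τ_CB = 1.82×10^8 Pa; maximum is in AC.
τ_max = T_AC·r/J = 55.95·0.00535/1.29×10^-9 = 2.326×10^8 Pa.

33.7 ksi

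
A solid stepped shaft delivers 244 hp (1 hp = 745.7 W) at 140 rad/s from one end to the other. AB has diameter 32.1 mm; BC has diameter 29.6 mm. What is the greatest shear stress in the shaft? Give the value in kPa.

255000 kPa

ω = 140 rad/s, so T = P/ω = 244×745.7 / 140.0 = 1300 N·m.
Under the same torque, τ_max = 16T/(πd³) is largest where d is smallest — segment BC (d = 29.6 mm).
τ_max = 16·1300/(π·(0.0296)³) = 2.552×10^8 Pa.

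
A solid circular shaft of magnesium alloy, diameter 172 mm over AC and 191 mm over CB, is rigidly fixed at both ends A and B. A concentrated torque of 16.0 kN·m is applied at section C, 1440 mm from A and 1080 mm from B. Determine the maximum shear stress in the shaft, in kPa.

Compatibility: T_A·a/J_AC = T_B·b/J_CB with T_A + T_B = T₀.
J_AC = 8.59×10^-5 m⁴, J_CB = 1.31×10^-4 m⁴, so T_A = T₀·(J_AC/a)/((J_AC/a)+(J_CB/b)) = 5285 N·m, T_B = 10720 N·m.
τ in each portion: τ_AC = 5.29×10^6 Pa, τ_CB = 7.83×10^6 Pa; maximum is in CB.
τ_max = T_CB·r/J = 10720·0.0955/1.31×10^-4 = 7.832×10^6 Pa.

7830 kPa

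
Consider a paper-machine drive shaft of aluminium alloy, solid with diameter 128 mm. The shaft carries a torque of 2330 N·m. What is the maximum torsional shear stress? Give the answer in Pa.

5.66e6 Pa

J = πd⁴/32 = π(0.128)⁴/32 = 2.635×10^-5 m⁴.
τ_max = T·r/J = 2330 × 0.0640 / 2.635×10^-5 = 5.658×10^6 Pa.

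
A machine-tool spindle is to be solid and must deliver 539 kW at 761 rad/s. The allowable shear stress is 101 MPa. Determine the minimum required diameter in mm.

32.9 mm

ω = 761 rad/s, so T = P/ω = 539×10³ / 761.0 = 708.3 N·m.
For a solid shaft τ_max = 16T/(πd³), so d = (16T/(π τ_allow))^(1/3) = (16·708.3/(π·1.01×10^8))^(1/3) = 0.03293 m.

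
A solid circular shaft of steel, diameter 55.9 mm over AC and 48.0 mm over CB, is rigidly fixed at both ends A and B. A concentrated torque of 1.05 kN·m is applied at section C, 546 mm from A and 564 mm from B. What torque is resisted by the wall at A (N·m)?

Compatibility: T_A·a/J_AC = T_B·b/J_CB with T_A + T_B = T₀.
J_AC = 9.59×10^-7 m⁴, J_CB = 5.21×10^-7 m⁴, so T_A = T₀·(J_AC/a)/((J_AC/a)+(J_CB/b)) = 687.9 N·m, T_B = 362.1 N·m.

688 N·m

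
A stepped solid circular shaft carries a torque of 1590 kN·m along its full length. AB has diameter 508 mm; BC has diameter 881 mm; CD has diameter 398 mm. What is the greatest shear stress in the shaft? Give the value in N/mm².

128 N/mm²

Under the same torque, τ_max = 16T/(πd³) is largest where d is smallest — segment CD (d = 398 mm).
τ_max = 16·1.590e6/(π·(0.398)³) = 1.284×10^8 Pa.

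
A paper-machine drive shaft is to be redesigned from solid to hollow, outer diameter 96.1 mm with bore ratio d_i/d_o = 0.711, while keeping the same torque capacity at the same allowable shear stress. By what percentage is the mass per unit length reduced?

39.8 %

Equal τ_max and T ⇒ the solid shaft needs d_s³ = d_o³(1−k⁴), so d_s = 96.1·(1−0.711⁴)^(1/3) = 87.10 mm.
Area ratio A_h/A_s = d_o²(1−k²)/d_s² = (1−k²)/(1−k⁴)^(2/3) = 0.6020.
Mass saving = 1 − 0.6020 = 39.8 %.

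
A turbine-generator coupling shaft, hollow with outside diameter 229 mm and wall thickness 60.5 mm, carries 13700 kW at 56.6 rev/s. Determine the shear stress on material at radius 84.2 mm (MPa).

ω = 2π·56.6 = 355.6 rad/s, so T = P/ω = 13700×10³ / 355.6 = 38520 N·m.
J = π(d_o⁴ − d_i⁴)/32 = π(0.229⁴ − 0.108⁴)/32 = 2.566×10^-4 m⁴.
Shear stress varies linearly with radius: τ = T·r/J = 38520 × 0.0842 / 2.566×10^-4 = 1.264×10^7 Pa.

12.6 MPa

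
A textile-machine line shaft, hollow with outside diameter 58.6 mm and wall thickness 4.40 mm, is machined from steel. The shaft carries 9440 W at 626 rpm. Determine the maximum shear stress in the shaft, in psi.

ω = 2π·626/60 = 65.55 rad/s, so T = P/ω = 9440 / 65.55 = 144.0 N·m.
J = π(d_o⁴ − d_i⁴)/32 = π(0.0586⁴ − 0.0498⁴)/32 = 5.539×10^-7 m⁴.
τ_max = T·r/J = 144.0 × 0.0293 / 5.539×10^-7 = 7.618×10^6 Pa.

1100 psi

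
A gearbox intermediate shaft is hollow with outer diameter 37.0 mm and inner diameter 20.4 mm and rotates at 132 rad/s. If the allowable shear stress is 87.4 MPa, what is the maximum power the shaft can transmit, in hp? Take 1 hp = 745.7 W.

140 hp

J = π(d_o⁴ − d_i⁴)/32 = π(0.0370⁴ − 0.0204⁴)/32 = 1.670×10^-7 m⁴.
T_max = τ_allow·J/r = 8.74×10^7 × 1.670×10^-7 / 0.0185 = 788.9 N·m.
ω = 132 rad/s, so P_max = T_max·ω = 1.041×10^5 W.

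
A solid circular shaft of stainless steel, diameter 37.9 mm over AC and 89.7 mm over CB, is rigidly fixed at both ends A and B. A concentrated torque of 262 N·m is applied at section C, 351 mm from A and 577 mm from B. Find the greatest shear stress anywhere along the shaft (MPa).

Compatibility: T_A·a/J_AC = T_B·b/J_CB with T_A + T_B = T₀.
J_AC = 2.03×10^-7 m⁴, J_CB = 6.36×10^-6 m⁴, so T_A = T₀·(J_AC/a)/((J_AC/a)+(J_CB/b)) = 13.04 N·m, T_B = 249.0 N·m.
τ in each portion: τ_AC = 1.22×10^6 Pa, τ_CB = 1.76×10^6 Pa; maximum is in CB.
τ_max = T_CB·r/J = 249.0·0.0449/6.36×10^-6 = 1.757×10^6 Pa.

1.76 MPa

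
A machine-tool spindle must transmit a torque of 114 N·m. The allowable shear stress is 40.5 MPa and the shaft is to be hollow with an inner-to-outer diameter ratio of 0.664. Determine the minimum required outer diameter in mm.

26.1 mm

For a hollow shaft with d_i/d_o = 0.664: τ_max = 16T/(π d_o³ (1−k⁴)), so d_o = [16T/(π τ_allow (1−k⁴))]^(1/3) = [16·114.0/(π·4.05×10^7·0.8056)]^(1/3) = 0.02611 m.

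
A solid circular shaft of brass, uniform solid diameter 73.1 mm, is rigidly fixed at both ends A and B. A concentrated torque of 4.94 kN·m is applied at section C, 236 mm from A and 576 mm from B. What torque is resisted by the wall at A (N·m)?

3500 N·m

With uniform GJ and both ends fixed, compatibility θ_AC = θ_CB gives T_A·a = T_B·b, together with T_A + T_B = T₀.
T_A = T₀·b/(a+b) = 4940·576/812.0 = 3504 N·m; T_B = 1436 N·m.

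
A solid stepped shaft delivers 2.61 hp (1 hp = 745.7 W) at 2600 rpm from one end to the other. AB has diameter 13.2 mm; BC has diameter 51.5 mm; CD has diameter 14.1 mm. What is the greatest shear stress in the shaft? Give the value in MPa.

15.8 MPa

ω = 2π·2600/60 = 272.3 rad/s, so T = P/ω = 2.61×745.7 / 272.3 = 7.148 N·m.
Under the same torque, τ_max = 16T/(πd³) is largest where d is smallest — segment AB (d = 13.2 mm).
τ_max = 16·7.148/(π·(0.0132)³) = 1.583×10^7 Pa.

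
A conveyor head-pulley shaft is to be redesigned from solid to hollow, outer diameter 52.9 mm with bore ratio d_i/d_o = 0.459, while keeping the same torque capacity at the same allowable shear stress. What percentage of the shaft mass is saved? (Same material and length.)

18.6 %

Equal τ_max and T ⇒ the solid shaft needs d_s³ = d_o³(1−k⁴), so d_s = 52.9·(1−0.459⁴)^(1/3) = 52.11 mm.
Area ratio A_h/A_s = d_o²(1−k²)/d_s² = (1−k²)/(1−k⁴)^(2/3) = 0.8136.
Mass saving = 1 − 0.8136 = 18.6 %.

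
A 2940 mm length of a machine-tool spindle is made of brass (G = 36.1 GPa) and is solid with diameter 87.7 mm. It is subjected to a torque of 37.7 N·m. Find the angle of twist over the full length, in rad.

J = πd⁴/32 = π(0.0877)⁴/32 = 5.808×10^-6 m⁴.
θ = T·L/(G·J) = 37.70 × 2.94 / (36.1×10⁹ × 5.808×10^-6) = 5.287×10^-4 rad.

5.29e-4 rad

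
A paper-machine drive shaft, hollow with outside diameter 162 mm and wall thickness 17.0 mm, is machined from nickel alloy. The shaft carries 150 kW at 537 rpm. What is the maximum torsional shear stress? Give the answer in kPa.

5240 kPa

ω = 2π·537/60 = 56.23 rad/s, so T = P/ω = 150×10³ / 56.23 = 2667 N·m.
J = π(d_o⁴ − d_i⁴)/32 = π(0.162⁴ − 0.128⁴)/32 = 4.126×10^-5 m⁴.
τ_max = T·r/J = 2667 × 0.0810 / 4.126×10^-5 = 5.236×10^6 Pa.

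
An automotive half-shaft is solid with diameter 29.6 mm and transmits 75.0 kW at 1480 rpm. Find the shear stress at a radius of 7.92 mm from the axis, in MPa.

ω = 2π·1480/60 = 155.0 rad/s, so T = P/ω = 75.0×10³ / 155.0 = 483.9 N·m.
J = πd⁴/32 = π(0.0296)⁴/32 = 7.536×10^-8 m⁴.
Shear stress varies linearly with radius: τ = T·r/J = 483.9 × 0.00792 / 7.536×10^-8 = 5.085×10^7 Pa.

50.9 MPa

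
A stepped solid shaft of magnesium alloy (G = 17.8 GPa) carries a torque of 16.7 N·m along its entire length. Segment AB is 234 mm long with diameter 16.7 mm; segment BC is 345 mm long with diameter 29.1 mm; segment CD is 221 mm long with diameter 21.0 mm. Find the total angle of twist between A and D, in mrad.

J_AB = π(0.0167)⁴/32 = 7.64×10^-9 m⁴; J_BC = π(0.0291)⁴/32 = 7.04×10^-8 m⁴; J_CD = π(0.0210)⁴/32 = 1.91×10^-8 m⁴.
θ = (T/G)·Σ L_i/J_i = (16.70/17.8×10⁹)·(0.234/7.64×10^-9 + 0.345/7.04×10^-8 + 0.221/1.91×10^-8) = 0.04421 rad.

44.2 mrad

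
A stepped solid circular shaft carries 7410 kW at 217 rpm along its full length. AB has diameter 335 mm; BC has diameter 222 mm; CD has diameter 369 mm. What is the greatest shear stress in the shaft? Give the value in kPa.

ω = 2π·217/60 = 22.72 rad/s, so T = P/ω = 7410×10³ / 22.72 = 326100 N·m.
Under the same torque, τ_max = 16T/(πd³) is largest where d is smallest — segment BC (d = 222 mm).
τ_max = 16·326100/(π·(0.222)³) = 1.518×10^8 Pa.

152000 kPa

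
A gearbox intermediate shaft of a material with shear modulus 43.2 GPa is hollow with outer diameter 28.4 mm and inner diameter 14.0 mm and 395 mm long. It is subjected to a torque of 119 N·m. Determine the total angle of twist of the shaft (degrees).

1.04°

J = π(d_o⁴ − d_i⁴)/32 = π(0.0284⁴ − 0.0140⁴)/32 = 6.010×10^-8 m⁴.
θ = T·L/(G·J) = 119.0 × 0.395 / (43.2×10⁹ × 6.010×10^-8) = 0.01811 rad.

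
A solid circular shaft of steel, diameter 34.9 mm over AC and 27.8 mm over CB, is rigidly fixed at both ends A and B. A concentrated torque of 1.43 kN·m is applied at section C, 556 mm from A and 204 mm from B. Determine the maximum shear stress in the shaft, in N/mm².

Compatibility: T_A·a/J_AC = T_B·b/J_CB with T_A + T_B = T₀.
J_AC = 1.46×10^-7 m⁴, J_CB = 5.86×10^-8 m⁴, so T_A = T₀·(J_AC/a)/((J_AC/a)+(J_CB/b)) = 681.8 N·m, T_B = 748.2 N·m.
τ in each portion: τ_AC = 8.17×10^7 Pa, τ_CB = 1.77×10^8 Pa; maximum is in CB.
τ_max = T_CB·r/J = 748.2·0.0139/5.86×10^-8 = 1.774×10^8 Pa.

177 N/mm²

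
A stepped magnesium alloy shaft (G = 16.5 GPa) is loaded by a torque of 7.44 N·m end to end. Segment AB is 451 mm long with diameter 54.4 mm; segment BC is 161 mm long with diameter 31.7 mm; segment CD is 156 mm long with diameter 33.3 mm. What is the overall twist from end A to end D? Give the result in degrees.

0.0889°

J_AB = π(0.0544)⁴/32 = 8.60×10^-7 m⁴; J_BC = π(0.0317)⁴/32 = 9.91×10^-8 m⁴; J_CD = π(0.0333)⁴/32 = 1.21×10^-7 m⁴.
θ = (T/G)·Σ L_i/J_i = (7.440/16.5×10⁹)·(0.451/8.60×10^-7 + 0.161/9.91×10^-8 + 0.156/1.21×10^-7) = 1.551×10^-3 rad.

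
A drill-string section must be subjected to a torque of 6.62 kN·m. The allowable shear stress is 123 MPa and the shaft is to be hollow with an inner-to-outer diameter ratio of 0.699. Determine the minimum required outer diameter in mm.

For a hollow shaft with d_i/d_o = 0.699: τ_max = 16T/(π d_o³ (1−k⁴)), so d_o = [16T/(π τ_allow (1−k⁴))]^(1/3) = [16·6620/(π·1.23×10^8·0.7613)]^(1/3) = 0.07114 m.

71.1 mm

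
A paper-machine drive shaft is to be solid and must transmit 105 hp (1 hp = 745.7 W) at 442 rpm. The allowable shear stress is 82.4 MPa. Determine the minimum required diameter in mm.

47.1 mm

ω = 2π·442/60 = 46.29 rad/s, so T = P/ω = 105×745.7 / 46.29 = 1692 N·m.
For a solid shaft τ_max = 16T/(πd³), so d = (16T/(π τ_allow))^(1/3) = (16·1692/(π·8.24×10^7))^(1/3) = 0.04711 m.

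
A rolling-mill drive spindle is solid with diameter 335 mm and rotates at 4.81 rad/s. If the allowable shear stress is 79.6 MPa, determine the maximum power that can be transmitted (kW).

2830 kW

J = πd⁴/32 = π(0.335)⁴/32 = 1.236×10^-3 m⁴.
T_max = τ_allow·J/r = 7.96×10^7 × 1.236×10^-3 / 0.168 = 587600 N·m.
ω = 4.81 rad/s, so P_max = T_max·ω = 2.826×10^6 W.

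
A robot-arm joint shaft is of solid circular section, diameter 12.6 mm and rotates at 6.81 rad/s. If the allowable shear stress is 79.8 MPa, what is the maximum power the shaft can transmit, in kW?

0.213 kW

J = πd⁴/32 = π(0.0126)⁴/32 = 2.474×10^-9 m⁴.
T_max = τ_allow·J/r = 7.98×10^7 × 2.474×10^-9 / 0.00630 = 31.34 N·m.
ω = 6.81 rad/s, so P_max = T_max·ω = 213.4 W.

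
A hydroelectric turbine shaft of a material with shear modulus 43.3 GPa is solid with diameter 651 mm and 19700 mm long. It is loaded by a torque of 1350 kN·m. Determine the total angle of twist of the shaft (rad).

0.0348 rad

J = πd⁴/32 = π(0.651)⁴/32 = 0.01763 m⁴.
θ = T·L/(G·J) = 1.350e6 × 19.7 / (43.3×10⁹ × 0.01763) = 0.03483 rad.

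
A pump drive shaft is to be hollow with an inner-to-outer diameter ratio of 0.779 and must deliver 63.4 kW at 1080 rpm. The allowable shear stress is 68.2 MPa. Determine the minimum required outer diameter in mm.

ω = 2π·1080/60 = 113.1 rad/s, so T = P/ω = 63.4×10³ / 113.1 = 560.6 N·m.
For a hollow shaft with d_i/d_o = 0.779: τ_max = 16T/(π d_o³ (1−k⁴)), so d_o = [16T/(π τ_allow (1−k⁴))]^(1/3) = [16·560.6/(π·6.82×10^7·0.6317)]^(1/3) = 0.04047 m.

40.5 mm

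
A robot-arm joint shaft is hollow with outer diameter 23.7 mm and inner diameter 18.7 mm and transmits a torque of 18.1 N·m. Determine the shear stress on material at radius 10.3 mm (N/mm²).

J = π(d_o⁴ − d_i⁴)/32 = π(0.0237⁴ − 0.0187⁴)/32 = 1.897×10^-8 m⁴.
Shear stress varies linearly with radius: τ = T·r/J = 18.10 × 0.0103 / 1.897×10^-8 = 9.828×10^6 Pa.

9.83 N/mm²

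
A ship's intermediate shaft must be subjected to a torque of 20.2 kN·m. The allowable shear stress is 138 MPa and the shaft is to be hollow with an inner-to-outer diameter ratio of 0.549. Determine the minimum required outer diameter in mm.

93.6 mm

For a hollow shaft with d_i/d_o = 0.549: τ_max = 16T/(π d_o³ (1−k⁴)), so d_o = [16T/(π τ_allow (1−k⁴))]^(1/3) = [16·20200/(π·1.38×10^8·0.9092)]^(1/3) = 0.09360 m.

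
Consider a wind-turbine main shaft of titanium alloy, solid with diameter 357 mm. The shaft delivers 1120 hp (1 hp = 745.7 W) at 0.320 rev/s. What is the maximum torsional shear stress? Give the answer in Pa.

ω = 2π·0.320 = 2.011 rad/s, so T = P/ω = 1120×745.7 / 2.011 = 415400 N·m.
J = πd⁴/32 = π(0.357)⁴/32 = 1.595×10^-3 m⁴.
τ_max = T·r/J = 415400 × 0.178 / 1.595×10^-3 = 4.650×10^7 Pa.

4.65e7 Pa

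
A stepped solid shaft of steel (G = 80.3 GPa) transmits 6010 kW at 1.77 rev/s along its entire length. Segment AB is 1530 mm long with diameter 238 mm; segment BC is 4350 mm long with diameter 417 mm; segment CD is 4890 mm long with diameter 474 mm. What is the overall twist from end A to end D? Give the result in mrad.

49.2 mrad

ω = 2π·1.77 = 11.12 rad/s, so T = P/ω = 6010×10³ / 11.12 = 540400 N·m.
J_AB = π(0.238)⁴/32 = 3.15×10^-4 m⁴; J_BC = π(0.417)⁴/32 = 2.97×10^-3 m⁴; J_CD = π(0.474)⁴/32 = 4.96×10^-3 m⁴.
θ = (T/G)·Σ L_i/J_i = (540400/80.3×10⁹)·(1.53/3.15×10^-4 + 4.35/2.97×10^-3 + 4.89/4.96×10^-3) = 0.04919 rad.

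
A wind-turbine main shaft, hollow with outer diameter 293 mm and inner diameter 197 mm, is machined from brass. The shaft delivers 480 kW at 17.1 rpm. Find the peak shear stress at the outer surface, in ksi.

9.89 ksi

ω = 2π·17.1/60 = 1.791 rad/s, so T = P/ω = 480×10³ / 1.791 = 268100 N·m.
J = π(d_o⁴ − d_i⁴)/32 = π(0.293⁴ − 0.197⁴)/32 = 5.757×10^-4 m⁴.
τ_max = T·r/J = 268100 × 0.146 / 5.757×10^-4 = 6.821×10^7 Pa.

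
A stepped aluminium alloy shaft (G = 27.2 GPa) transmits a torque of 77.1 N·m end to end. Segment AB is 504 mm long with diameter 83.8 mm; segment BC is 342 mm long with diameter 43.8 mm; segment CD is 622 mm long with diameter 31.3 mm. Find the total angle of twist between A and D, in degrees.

J_AB = π(0.0838)⁴/32 = 4.84×10^-6 m⁴; J_BC = π(0.0438)⁴/32 = 3.61×10^-7 m⁴; J_CD = π(0.0313)⁴/32 = 9.42×10^-8 m⁴.
θ = (T/G)·Σ L_i/J_i = (77.10/27.2×10⁹)·(0.504/4.84×10^-6 + 0.342/3.61×10^-7 + 0.622/9.42×10^-8) = 0.02169 rad.

1.24°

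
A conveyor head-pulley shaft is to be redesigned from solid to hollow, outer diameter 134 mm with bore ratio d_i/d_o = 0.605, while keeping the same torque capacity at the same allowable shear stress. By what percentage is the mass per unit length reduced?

30.2 %

Equal τ_max and T ⇒ the solid shaft needs d_s³ = d_o³(1−k⁴), so d_s = 134·(1−0.605⁴)^(1/3) = 127.7 mm.
Area ratio A_h/A_s = d_o²(1−k²)/d_s² = (1−k²)/(1−k⁴)^(2/3) = 0.6978.
Mass saving = 1 − 0.6978 = 30.2 %.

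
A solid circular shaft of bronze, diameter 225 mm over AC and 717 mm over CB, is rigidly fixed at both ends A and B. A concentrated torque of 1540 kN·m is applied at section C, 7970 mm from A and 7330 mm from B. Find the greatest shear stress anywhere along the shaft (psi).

3060 psi

Compatibility: T_A·a/J_AC = T_B·b/J_CB with T_A + T_B = T₀.
J_AC = 2.52×10^-4 m⁴, J_CB = 0.0259 m⁴, so T_A = T₀·(J_AC/a)/((J_AC/a)+(J_CB/b)) = 13610 N·m, T_B = 1.526e6 N·m.
τ in each portion: τ_AC = 6.09×10^6 Pa, τ_CB = 2.11×10^7 Pa; maximum is in CB.
τ_max = T_CB·r/J = 1.526e6·0.358/0.0259 = 2.109×10^7 Pa.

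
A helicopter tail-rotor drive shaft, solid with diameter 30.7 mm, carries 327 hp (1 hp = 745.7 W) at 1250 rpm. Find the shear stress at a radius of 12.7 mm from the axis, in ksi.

ω = 2π·1250/60 = 130.9 rad/s, so T = P/ω = 327×745.7 / 130.9 = 1863 N·m.
J = πd⁴/32 = π(0.0307)⁴/32 = 8.721×10^-8 m⁴.
Shear stress varies linearly with radius: τ = T·r/J = 1863 × 0.0127 / 8.721×10^-8 = 2.713×10^8 Pa.

39.3 ksi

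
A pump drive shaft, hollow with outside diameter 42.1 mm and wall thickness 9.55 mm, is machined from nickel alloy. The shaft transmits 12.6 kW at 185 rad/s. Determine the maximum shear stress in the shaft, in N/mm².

ω = 185 rad/s, so T = P/ω = 12.6×10³ / 185.0 = 68.11 N·m.
J = π(d_o⁴ − d_i⁴)/32 = π(0.0421⁴ − 0.0230⁴)/32 = 2.809×10^-7 m⁴.
τ_max = T·r/J = 68.11 × 0.0210 / 2.809×10^-7 = 5.103×10^6 Pa.

5.10 N/mm²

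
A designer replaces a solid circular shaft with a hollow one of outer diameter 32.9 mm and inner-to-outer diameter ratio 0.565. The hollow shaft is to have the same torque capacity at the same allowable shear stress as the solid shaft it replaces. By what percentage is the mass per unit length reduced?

26.9 %

Equal τ_max and T ⇒ the solid shaft needs d_s³ = d_o³(1−k⁴), so d_s = 32.9·(1−0.565⁴)^(1/3) = 31.74 mm.
Area ratio A_h/A_s = d_o²(1−k²)/d_s² = (1−k²)/(1−k⁴)^(2/3) = 0.7313.
Mass saving = 1 − 0.7313 = 26.9 %.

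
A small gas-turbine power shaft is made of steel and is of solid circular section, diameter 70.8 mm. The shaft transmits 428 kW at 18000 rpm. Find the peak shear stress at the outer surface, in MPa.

3.26 MPa

ω = 2π·18000/60 = 1885 rad/s, so T = P/ω = 428×10³ / 1885 = 227.1 N·m.
J = πd⁴/32 = π(0.0708)⁴/32 = 2.467×10^-6 m⁴.
τ_max = T·r/J = 227.1 × 0.0354 / 2.467×10^-6 = 3.258×10^6 Pa.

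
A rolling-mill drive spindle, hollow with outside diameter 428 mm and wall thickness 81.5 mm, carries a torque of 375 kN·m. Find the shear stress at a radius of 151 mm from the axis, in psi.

J = π(d_o⁴ − d_i⁴)/32 = π(0.428⁴ − 0.265⁴)/32 = 2.810×10^-3 m⁴.
Shear stress varies linearly with radius: τ = T·r/J = 375000 × 0.151 / 2.810×10^-3 = 2.015×10^7 Pa.

2920 psi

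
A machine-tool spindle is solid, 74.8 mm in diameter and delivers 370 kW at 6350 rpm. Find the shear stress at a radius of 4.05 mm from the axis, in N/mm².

ω = 2π·6350/60 = 665.0 rad/s, so T = P/ω = 370×10³ / 665.0 = 556.4 N·m.
J = πd⁴/32 = π(0.0748)⁴/32 = 3.073×10^-6 m⁴.
Shear stress varies linearly with radius: τ = T·r/J = 556.4 × 0.00405 / 3.073×10^-6 = 7.332×10^5 Pa.

0.733 N/mm²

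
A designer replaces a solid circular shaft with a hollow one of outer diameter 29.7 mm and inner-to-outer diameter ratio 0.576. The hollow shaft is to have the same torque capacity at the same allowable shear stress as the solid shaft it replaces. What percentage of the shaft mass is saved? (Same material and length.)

Equal τ_max and T ⇒ the solid shaft needs d_s³ = d_o³(1−k⁴), so d_s = 29.7·(1−0.576⁴)^(1/3) = 28.57 mm.
Area ratio A_h/A_s = d_o²(1−k²)/d_s² = (1−k²)/(1−k⁴)^(2/3) = 0.7222.
Mass saving = 1 − 0.7222 = 27.8 %.

27.8 %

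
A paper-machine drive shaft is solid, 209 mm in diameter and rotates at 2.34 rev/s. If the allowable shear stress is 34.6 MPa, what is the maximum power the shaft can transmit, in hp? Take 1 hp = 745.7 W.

J = πd⁴/32 = π(0.209)⁴/32 = 1.873×10^-4 m⁴.
T_max = τ_allow·J/r = 3.46×10^7 × 1.873×10^-4 / 0.104 = 62020 N·m.
ω = 2π·2.34 = 14.70 rad/s, so P_max = T_max·ω = 9.119×10^5 W.

1220 hp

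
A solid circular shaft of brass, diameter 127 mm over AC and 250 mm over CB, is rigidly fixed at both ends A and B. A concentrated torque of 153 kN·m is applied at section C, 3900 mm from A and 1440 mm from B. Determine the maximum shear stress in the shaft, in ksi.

Compatibility: T_A·a/J_AC = T_B·b/J_CB with T_A + T_B = T₀.
J_AC = 2.55×10^-5 m⁴, J_CB = 3.83×10^-4 m⁴, so T_A = T₀·(J_AC/a)/((J_AC/a)+(J_CB/b)) = 3672 N·m, T_B = 149300 N·m.
τ in each portion: τ_AC = 9.13×10^6 Pa, τ_CB = 4.87×10^7 Pa; maximum is in CB.
τ_max = T_CB·r/J = 149300·0.125/3.83×10^-4 = 4.867×10^7 Pa.

7.06 ksi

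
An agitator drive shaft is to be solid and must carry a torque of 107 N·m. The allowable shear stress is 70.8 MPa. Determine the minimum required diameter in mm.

For a solid shaft τ_max = 16T/(πd³), so d = (16T/(π τ_allow))^(1/3) = (16·107.0/(π·7.08×10^7))^(1/3) = 0.01974 m.

19.7 mm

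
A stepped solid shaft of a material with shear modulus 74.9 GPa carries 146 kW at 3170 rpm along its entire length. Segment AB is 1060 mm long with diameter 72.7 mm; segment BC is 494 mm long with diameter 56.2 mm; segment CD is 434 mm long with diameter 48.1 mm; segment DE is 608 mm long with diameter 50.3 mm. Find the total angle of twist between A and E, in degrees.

0.903°

ω = 2π·3170/60 = 332.0 rad/s, so T = P/ω = 146×10³ / 332.0 = 439.8 N·m.
J_AB = π(0.0727)⁴/32 = 2.74×10^-6 m⁴; J_BC = π(0.0562)⁴/32 = 9.79×10^-7 m⁴; J_CD = π(0.0481)⁴/32 = 5.26×10^-7 m⁴; J_DE = π(0.0503)⁴/32 = 6.28×10^-7 m⁴.
θ = (T/G)·Σ L_i/J_i = (439.8/74.9×10⁹)·(1.06/2.74×10^-6 + 0.494/9.79×10^-7 + 0.434/5.26×10^-7 + 0.608/6.28×10^-7) = 0.01576 rad.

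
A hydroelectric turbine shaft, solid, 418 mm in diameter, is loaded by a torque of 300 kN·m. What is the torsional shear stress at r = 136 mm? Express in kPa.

13600 kPa

J = πd⁴/32 = π(0.418)⁴/32 = 2.997×10^-3 m⁴.
Shear stress varies linearly with radius: τ = T·r/J = 300000 × 0.136 / 2.997×10^-3 = 1.361×10^7 Pa.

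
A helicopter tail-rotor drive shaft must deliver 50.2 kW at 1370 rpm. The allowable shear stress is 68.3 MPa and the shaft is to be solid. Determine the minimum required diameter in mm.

29.7 mm

ω = 2π·1370/60 = 143.5 rad/s, so T = P/ω = 50.2×10³ / 143.5 = 349.9 N·m.
For a solid shaft τ_max = 16T/(πd³), so d = (16T/(π τ_allow))^(1/3) = (16·349.9/(π·6.83×10^7))^(1/3) = 0.02966 m.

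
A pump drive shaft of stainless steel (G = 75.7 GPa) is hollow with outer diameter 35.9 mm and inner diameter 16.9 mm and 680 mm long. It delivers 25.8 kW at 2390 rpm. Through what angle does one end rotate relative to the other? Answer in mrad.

ω = 2π·2390/60 = 250.3 rad/s, so T = P/ω = 25.8×10³ / 250.3 = 103.1 N·m.
J = π(d_o⁴ − d_i⁴)/32 = π(0.0359⁴ − 0.0169⁴)/32 = 1.551×10^-7 m⁴.
θ = T·L/(G·J) = 103.1 × 0.680 / (75.7×10⁹ × 1.551×10^-7) = 5.972×10^-3 rad.

5.97 mrad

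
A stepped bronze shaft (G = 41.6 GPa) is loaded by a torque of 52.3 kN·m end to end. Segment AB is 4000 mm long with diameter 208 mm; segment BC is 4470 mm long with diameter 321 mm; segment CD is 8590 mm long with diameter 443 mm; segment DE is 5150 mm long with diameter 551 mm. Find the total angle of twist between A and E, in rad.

0.0363 rad

J_AB = π(0.208)⁴/32 = 1.84×10^-4 m⁴; J_BC = π(0.321)⁴/32 = 1.04×10^-3 m⁴; J_CD = π(0.443)⁴/32 = 3.78×10^-3 m⁴; J_DE = π(0.551)⁴/32 = 9.05×10^-3 m⁴.
θ = (T/G)·Σ L_i/J_i = (52300/41.6×10⁹)·(4.00/1.84×10^-4 + 4.47/1.04×10^-3 + 8.59/3.78×10^-3 + 5.15/9.05×10^-3) = 0.03633 rad.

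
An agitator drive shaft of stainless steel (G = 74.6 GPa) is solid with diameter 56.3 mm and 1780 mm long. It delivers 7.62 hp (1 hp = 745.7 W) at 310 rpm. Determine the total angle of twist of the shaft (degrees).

0.243°

ω = 2π·310/60 = 32.46 rad/s, so T = P/ω = 7.62×745.7 / 32.46 = 175.0 N·m.
J = πd⁴/32 = π(0.0563)⁴/32 = 9.864×10^-7 m⁴.
θ = T·L/(G·J) = 175.0 × 1.78 / (74.6×10⁹ × 9.864×10^-7) = 4.234×10^-3 rad.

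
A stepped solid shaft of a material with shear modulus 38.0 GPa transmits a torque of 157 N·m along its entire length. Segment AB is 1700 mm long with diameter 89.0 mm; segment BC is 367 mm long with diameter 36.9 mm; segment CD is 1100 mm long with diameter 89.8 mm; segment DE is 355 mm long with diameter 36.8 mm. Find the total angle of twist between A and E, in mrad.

18.3 mrad

J_AB = π(0.0890)⁴/32 = 6.16×10^-6 m⁴; J_BC = π(0.0369)⁴/32 = 1.82×10^-7 m⁴; J_CD = π(0.0898)⁴/32 = 6.38×10^-6 m⁴; J_DE = π(0.0368)⁴/32 = 1.80×10^-7 m⁴.
θ = (T/G)·Σ L_i/J_i = (157.0/38.0×10⁹)·(1.70/6.16×10^-6 + 0.367/1.82×10^-7 + 1.10/6.38×10^-6 + 0.355/1.80×10^-7) = 0.01833 rad.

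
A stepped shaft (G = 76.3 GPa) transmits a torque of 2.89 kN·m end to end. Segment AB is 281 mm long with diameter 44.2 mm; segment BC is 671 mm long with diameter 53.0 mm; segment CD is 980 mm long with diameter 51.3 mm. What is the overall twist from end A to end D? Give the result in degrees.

J_AB = π(0.0442)⁴/32 = 3.75×10^-7 m⁴; J_BC = π(0.0530)⁴/32 = 7.75×10^-7 m⁴; J_CD = π(0.0513)⁴/32 = 6.80×10^-7 m⁴.
θ = (T/G)·Σ L_i/J_i = (2890/76.3×10⁹)·(0.281/3.75×10^-7 + 0.671/7.75×10^-7 + 0.980/6.80×10^-7) = 0.1158 rad.

6.64°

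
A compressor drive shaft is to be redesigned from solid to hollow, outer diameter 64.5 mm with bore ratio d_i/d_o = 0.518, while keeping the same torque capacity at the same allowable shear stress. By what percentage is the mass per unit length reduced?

Equal τ_max and T ⇒ the solid shaft needs d_s³ = d_o³(1−k⁴), so d_s = 64.5·(1−0.518⁴)^(1/3) = 62.91 mm.
Area ratio A_h/A_s = d_o²(1−k²)/d_s² = (1−k²)/(1−k⁴)^(2/3) = 0.7690.
Mass saving = 1 − 0.7690 = 23.1 %.

23.1 %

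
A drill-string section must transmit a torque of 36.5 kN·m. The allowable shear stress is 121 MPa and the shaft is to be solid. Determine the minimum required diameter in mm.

115 mm

For a solid shaft τ_max = 16T/(πd³), so d = (16T/(π τ_allow))^(1/3) = (16·36500/(π·1.21×10^8))^(1/3) = 0.1154 m.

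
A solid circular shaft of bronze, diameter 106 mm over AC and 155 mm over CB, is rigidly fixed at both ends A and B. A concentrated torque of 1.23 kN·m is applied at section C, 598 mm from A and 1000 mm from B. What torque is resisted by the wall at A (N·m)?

329 N·m

Compatibility: T_A·a/J_AC = T_B·b/J_CB with T_A + T_B = T₀.
J_AC = 1.24×10^-5 m⁴, J_CB = 5.67×10^-5 m⁴, so T_A = T₀·(J_AC/a)/((J_AC/a)+(J_CB/b)) = 329.4 N·m, T_B = 900.6 N·m.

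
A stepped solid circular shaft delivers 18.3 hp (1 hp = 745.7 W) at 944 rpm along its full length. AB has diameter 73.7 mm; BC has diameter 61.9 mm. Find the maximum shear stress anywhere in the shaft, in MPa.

ω = 2π·944/60 = 98.86 rad/s, so T = P/ω = 18.3×745.7 / 98.86 = 138.0 N·m.
Under the same torque, τ_max = 16T/(πd³) is largest where d is smallest — segment BC (d = 61.9 mm).
τ_max = 16·138.0/(π·(0.0619)³) = 2.964×10^6 Pa.

2.96 MPa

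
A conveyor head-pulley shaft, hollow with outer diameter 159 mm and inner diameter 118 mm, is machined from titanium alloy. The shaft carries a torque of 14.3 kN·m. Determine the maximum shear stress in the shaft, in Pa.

2.60e7 Pa

J = π(d_o⁴ − d_i⁴)/32 = π(0.159⁴ − 0.118⁴)/32 = 4.371×10^-5 m⁴.
τ_max = T·r/J = 14300 × 0.0795 / 4.371×10^-5 = 2.601×10^7 Pa.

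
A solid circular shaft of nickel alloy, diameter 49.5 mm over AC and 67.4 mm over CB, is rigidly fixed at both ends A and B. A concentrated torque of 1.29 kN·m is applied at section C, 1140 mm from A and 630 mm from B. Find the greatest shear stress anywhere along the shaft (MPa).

Compatibility: T_A·a/J_AC = T_B·b/J_CB with T_A + T_B = T₀.
J_AC = 5.89×10^-7 m⁴, J_CB = 2.03×10^-6 m⁴, so T_A = T₀·(J_AC/a)/((J_AC/a)+(J_CB/b)) = 178.7 N·m, T_B = 1111 N·m.
τ in each portion: τ_AC = 7.50×10^6 Pa, τ_CB = 1.85×10^7 Pa; maximum is in CB.
τ_max = T_CB·r/J = 1111·0.0337/2.03×10^-6 = 1.849×10^7 Pa.

18.5 MPa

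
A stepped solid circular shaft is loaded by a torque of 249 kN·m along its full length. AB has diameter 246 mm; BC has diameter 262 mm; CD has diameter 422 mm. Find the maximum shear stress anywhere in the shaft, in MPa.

Under the same torque, τ_max = 16T/(πd³) is largest where d is smallest — segment AB (d = 246 mm).
τ_max = 16·249000/(π·(0.246)³) = 8.519×10^7 Pa.

85.2 MPa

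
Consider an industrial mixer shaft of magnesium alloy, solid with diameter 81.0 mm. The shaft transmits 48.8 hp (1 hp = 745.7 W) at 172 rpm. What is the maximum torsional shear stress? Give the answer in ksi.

ω = 2π·172/60 = 18.01 rad/s, so T = P/ω = 48.8×745.7 / 18.01 = 2020 N·m.
J = πd⁴/32 = π(0.0810)⁴/32 = 4.226×10^-6 m⁴.
τ_max = T·r/J = 2020 × 0.0405 / 4.226×10^-6 = 1.936×10^7 Pa.

2.81 ksi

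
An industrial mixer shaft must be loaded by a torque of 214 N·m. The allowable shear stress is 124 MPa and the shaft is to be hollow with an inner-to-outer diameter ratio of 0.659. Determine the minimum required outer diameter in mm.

22.1 mm

For a hollow shaft with d_i/d_o = 0.659: τ_max = 16T/(π d_o³ (1−k⁴)), so d_o = [16T/(π τ_allow (1−k⁴))]^(1/3) = [16·214.0/(π·1.24×10^8·0.8114)]^(1/3) = 0.02213 m.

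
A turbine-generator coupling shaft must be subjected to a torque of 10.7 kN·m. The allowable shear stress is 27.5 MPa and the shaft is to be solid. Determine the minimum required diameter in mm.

126 mm

For a solid shaft τ_max = 16T/(πd³), so d = (16T/(π τ_allow))^(1/3) = (16·10700/(π·2.75×10^7))^(1/3) = 0.1256 m.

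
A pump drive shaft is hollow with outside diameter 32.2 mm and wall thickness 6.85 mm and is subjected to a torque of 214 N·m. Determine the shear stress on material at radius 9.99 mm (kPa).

J = π(d_o⁴ − d_i⁴)/32 = π(0.0322⁴ − 0.0185⁴)/32 = 9.404×10^-8 m⁴.
Shear stress varies linearly with radius: τ = T·r/J = 214.0 × 0.00999 / 9.404×10^-8 = 2.273×10^7 Pa.

22700 kPa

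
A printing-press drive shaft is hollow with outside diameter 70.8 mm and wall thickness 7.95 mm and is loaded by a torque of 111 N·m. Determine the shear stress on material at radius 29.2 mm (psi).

298 psi

J = π(d_o⁴ − d_i⁴)/32 = π(0.0708⁴ − 0.0549⁴)/32 = 1.575×10^-6 m⁴.
Shear stress varies linearly with radius: τ = T·r/J = 111.0 × 0.0292 / 1.575×10^-6 = 2.058×10^6 Pa.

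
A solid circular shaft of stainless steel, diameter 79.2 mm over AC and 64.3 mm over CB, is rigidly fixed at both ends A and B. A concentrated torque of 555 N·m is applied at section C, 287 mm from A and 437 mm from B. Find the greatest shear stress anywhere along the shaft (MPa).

4.43 MPa

Compatibility: T_A·a/J_AC = T_B·b/J_CB with T_A + T_B = T₀.
J_AC = 3.86×10^-6 m⁴, J_CB = 1.68×10^-6 m⁴, so T_A = T₀·(J_AC/a)/((J_AC/a)+(J_CB/b)) = 431.8 N·m, T_B = 123.2 N·m.
τ in each portion: τ_AC = 4.43×10^6 Pa, τ_CB = 2.36×10^6 Pa; maximum is in AC.
τ_max = T_AC·r/J = 431.8·0.0396/3.86×10^-6 = 4.427×10^6 Pa.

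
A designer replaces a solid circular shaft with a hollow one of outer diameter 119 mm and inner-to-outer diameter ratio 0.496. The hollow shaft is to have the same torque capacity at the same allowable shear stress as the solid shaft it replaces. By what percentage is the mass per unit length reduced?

21.4 %

Equal τ_max and T ⇒ the solid shaft needs d_s³ = d_o³(1−k⁴), so d_s = 119·(1−0.496⁴)^(1/3) = 116.5 mm.
Area ratio A_h/A_s = d_o²(1−k²)/d_s² = (1−k²)/(1−k⁴)^(2/3) = 0.7860.
Mass saving = 1 − 0.7860 = 21.4 %.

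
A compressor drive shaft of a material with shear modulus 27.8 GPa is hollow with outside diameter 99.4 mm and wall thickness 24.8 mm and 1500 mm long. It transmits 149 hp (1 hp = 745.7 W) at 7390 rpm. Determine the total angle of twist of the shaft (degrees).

ω = 2π·7390/60 = 773.9 rad/s, so T = P/ω = 149×745.7 / 773.9 = 143.6 N·m.
J = π(d_o⁴ − d_i⁴)/32 = π(0.0994⁴ − 0.0498⁴)/32 = 8.980×10^-6 m⁴.
θ = T·L/(G·J) = 143.6 × 1.50 / (27.8×10⁹ × 8.980×10^-6) = 8.627×10^-4 rad.

0.0494°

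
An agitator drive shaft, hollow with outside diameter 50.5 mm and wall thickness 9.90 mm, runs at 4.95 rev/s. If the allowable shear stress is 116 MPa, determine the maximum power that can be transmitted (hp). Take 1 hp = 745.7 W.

J = π(d_o⁴ − d_i⁴)/32 = π(0.0505⁴ − 0.0307⁴)/32 = 5.513×10^-7 m⁴.
T_max = τ_allow·J/r = 1.16×10^8 × 5.513×10^-7 / 0.0253 = 2533 N·m.
ω = 2π·4.95 = 31.10 rad/s, so P_max = T_max·ω = 7.877×10^4 W.

106 hp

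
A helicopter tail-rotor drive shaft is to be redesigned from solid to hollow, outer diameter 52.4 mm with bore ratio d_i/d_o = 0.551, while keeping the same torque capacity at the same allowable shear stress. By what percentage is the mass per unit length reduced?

25.7 %

Equal τ_max and T ⇒ the solid shaft needs d_s³ = d_o³(1−k⁴), so d_s = 52.4·(1−0.551⁴)^(1/3) = 50.74 mm.
Area ratio A_h/A_s = d_o²(1−k²)/d_s² = (1−k²)/(1−k⁴)^(2/3) = 0.7428.
Mass saving = 1 − 0.7428 = 25.7 %.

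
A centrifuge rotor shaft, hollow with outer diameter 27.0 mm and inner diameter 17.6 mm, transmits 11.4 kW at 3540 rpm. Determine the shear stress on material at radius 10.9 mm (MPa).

ω = 2π·3540/60 = 370.7 rad/s, so T = P/ω = 11.4×10³ / 370.7 = 30.75 N·m.
J = π(d_o⁴ − d_i⁴)/32 = π(0.0270⁴ − 0.0176⁴)/32 = 4.275×10^-8 m⁴.
Shear stress varies linearly with radius: τ = T·r/J = 30.75 × 0.0109 / 4.275×10^-8 = 7.840×10^6 Pa.

7.84 MPa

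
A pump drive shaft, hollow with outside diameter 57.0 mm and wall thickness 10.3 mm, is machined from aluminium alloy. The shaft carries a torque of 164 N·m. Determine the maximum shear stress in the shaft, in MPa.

J = π(d_o⁴ − d_i⁴)/32 = π(0.0570⁴ − 0.0364⁴)/32 = 8.640×10^-7 m⁴.
τ_max = T·r/J = 164.0 × 0.0285 / 8.640×10^-7 = 5.410×10^6 Pa.

5.41 MPa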